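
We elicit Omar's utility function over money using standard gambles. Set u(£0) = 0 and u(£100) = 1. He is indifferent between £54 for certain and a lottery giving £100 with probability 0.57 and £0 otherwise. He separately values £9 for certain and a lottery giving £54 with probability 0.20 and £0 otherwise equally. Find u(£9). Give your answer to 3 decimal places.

0.114

From the first indifference, u(£54) = 0.57·u(£100) + 0.43·u(£0) = 0.57·1 + 0.43·0 = 0.57.
The second indifference gives u(£9) = 0.20·u(£54) + 0.80·u(£0) = 0.20·0.57 + 0.80·0.00 = 0.1140.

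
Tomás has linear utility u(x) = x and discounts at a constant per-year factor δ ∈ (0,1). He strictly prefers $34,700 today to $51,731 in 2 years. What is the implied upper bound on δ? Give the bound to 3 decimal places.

δ < 0.819

Under u(x) = x this choice says 34700 > δ^2·51731.
Hence δ^2 < 34700/51731 = 0.67078, and x ↦ x^(1/2) is increasing on (0,∞).
δ < 0.67078^(1/2) = 0.819.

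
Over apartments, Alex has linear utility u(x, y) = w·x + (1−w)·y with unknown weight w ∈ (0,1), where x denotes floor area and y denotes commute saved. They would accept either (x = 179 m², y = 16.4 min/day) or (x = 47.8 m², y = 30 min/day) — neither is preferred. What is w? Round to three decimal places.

Equating utilities: w·179 + (1−w)·16.4 = w·47.8 + (1−w)·30.
Rearranging, 131.2·w − 13.6·(1−w) = 0.
Hence w = 13.6/(131.2+13.6) = 13.6/144.8 = 0.094.

w = 0.094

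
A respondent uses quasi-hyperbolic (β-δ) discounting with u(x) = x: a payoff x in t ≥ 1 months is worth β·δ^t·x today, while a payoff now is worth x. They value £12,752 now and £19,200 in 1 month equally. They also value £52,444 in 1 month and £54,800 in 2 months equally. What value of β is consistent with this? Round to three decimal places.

Both payoffs in the second observation are in the future, so β drops out: δ^1·52444 = δ^2·54800 ⇒ δ = 52444/54800 = 0.95701.
Now use the now-vs-future pair: 12752 = β·δ·19200 gives β = 12752/(0.95701·19200) ≈ 0.694.

β ≈ 0.694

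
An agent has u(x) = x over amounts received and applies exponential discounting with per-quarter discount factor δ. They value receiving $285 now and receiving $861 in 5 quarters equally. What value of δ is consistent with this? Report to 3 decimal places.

The payoff in 5 quarters is discounted by δ^5, so u(285) = δ^5·u(861) and δ^5 = u(285)/u(861).
With u(x) = x: δ^5 = 285/861 = 0.33101.
So δ = 0.33101^(1/5) ≈ 0.802.

δ ≈ 0.802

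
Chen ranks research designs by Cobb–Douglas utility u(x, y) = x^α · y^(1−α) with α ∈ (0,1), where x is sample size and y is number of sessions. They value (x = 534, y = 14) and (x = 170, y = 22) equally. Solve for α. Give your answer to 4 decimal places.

The Cobb–Douglas utilities coincide, so 534^α·14^(1−α) = 170^α·22^(1−α).
(534/170)^α = (22/14)^(1−α); take logs: α·ln(534/170) = (1−α)·ln(22/14), i.e. α·1.1445974 = (1−α)·0.4519851.
So α/(1−α) = (0.4519851)/(1.1445974) = 0.3948857, and α = 0.3948857/1.3948857 ≈ 0.2831.

α ≈ 0.2831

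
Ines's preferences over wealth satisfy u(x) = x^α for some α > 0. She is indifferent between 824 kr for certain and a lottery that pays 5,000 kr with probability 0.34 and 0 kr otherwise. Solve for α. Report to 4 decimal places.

α ≈ 0.5983

EU(lottery) = 0.34·5000^α + 0.66·0 = 0.34·5000^α.
Setting u(824) equal to that: 824^α = 0.34·5000^α ⇒ (824/5000)^α = 0.34.
α = ln(0.34) / ln(824/5000) = -1.0788097/-1.8030227 ≈ 0.5983.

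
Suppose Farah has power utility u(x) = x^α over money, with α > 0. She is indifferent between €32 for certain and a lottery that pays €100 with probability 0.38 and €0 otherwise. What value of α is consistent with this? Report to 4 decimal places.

α ≈ 0.8492

EU(lottery) = 0.38·100^α + 0.62·0 = 0.38·100^α.
Setting u(32) equal to that: 32^α = 0.38·100^α ⇒ (32/100)^α = 0.38.
Take logs: α = ln 0.38 / ln(32/100) ≈ 0.849179.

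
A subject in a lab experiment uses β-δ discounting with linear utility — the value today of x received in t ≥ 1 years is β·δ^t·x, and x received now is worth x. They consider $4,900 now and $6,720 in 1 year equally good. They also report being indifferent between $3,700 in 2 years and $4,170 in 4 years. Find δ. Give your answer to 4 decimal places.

Both payoffs in the second observation are in the future, so β drops out: δ^2·3700 = δ^4·4170 ⇒ δ^2 = 3700/4170 = 0.88729, so δ = 0.94196.

δ ≈ 0.9420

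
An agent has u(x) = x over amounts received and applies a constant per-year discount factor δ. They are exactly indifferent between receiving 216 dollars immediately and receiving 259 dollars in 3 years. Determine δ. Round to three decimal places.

δ ≈ 0.941

Indifference means u(216) = δ^3 · u(259), so δ^3 = u(216)/u(259).
With u(x) = x: δ^3 = 216/259 = 0.83398.
Taking the cube root: δ = 0.83398^(1/3) ≈ 0.941.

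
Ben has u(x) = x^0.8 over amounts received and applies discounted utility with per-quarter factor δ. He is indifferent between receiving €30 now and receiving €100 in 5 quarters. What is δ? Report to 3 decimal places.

δ ≈ 0.825

Indifference means u(30) = δ^5 · u(100), so δ^5 = u(30)/u(100).
With u(x) = x^0.8: δ^5 = 30^0.8/100^0.8 = (30/100)^0.8 = 0.38168.
So δ = 0.38168^(1/5) ≈ 0.825.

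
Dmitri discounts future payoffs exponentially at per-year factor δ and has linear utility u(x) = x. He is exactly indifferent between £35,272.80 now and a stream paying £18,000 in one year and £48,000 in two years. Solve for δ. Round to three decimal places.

Equating present values: 35272.80 = 18000δ + 48000δ².
That is, 48000δ² + 18000δ − 35272.80 = 0, a quadratic in δ.
By the quadratic formula (taking the positive root), δ = (−18000 + √7096377600.00) / 96000 ≈ 0.690.

δ ≈ 0.690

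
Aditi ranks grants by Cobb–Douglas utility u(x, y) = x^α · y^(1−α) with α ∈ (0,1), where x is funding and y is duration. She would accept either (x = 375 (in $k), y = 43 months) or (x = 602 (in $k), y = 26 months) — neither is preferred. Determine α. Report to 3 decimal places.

α ≈ 0.515

Set the two utilities equal: 375^α·43^(1−α) = 602^α·26^(1−α).
Taking logs: α·ln 375 + (1−α)·ln 43 = α·ln 602 + (1−α)·ln 26, i.e. α·-0.473331 = (1−α)·-0.503104.
So α/(1−α) = (-0.503104)/(-0.473331) = 1.062901, and α = 1.062901/2.062901 ≈ 0.515.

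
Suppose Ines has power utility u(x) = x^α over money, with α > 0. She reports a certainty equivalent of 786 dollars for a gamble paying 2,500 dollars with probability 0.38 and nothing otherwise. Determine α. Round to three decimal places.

Since u(0) = 0, the lottery's EU is 0.38·2500^α.
Setting u(786) equal to that: 786^α = 0.38·2500^α ⇒ (786/2500)^α = 0.38.
Taking logs: α·ln(786/2500) = ln(0.38), so α = -0.967584 / -1.157089 ≈ 0.836.

α ≈ 0.836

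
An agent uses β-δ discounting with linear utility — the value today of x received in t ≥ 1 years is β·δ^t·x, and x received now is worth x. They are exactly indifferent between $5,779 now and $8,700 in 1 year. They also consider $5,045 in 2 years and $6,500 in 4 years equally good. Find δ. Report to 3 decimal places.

Both payoffs in the second observation are in the future, so β drops out: δ^2·5045 = δ^4·6500 ⇒ δ^2 = 5045/6500 = 0.77615, so δ = 0.88100.

δ ≈ 0.881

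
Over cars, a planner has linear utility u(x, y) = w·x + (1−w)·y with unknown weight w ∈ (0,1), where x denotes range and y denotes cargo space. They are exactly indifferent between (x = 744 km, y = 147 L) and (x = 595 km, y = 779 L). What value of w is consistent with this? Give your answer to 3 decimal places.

Equating utilities: w·744 + (1−w)·147 = w·595 + (1−w)·779.
Collecting terms: w·149 = (1−w)·632.
Hence w = 632/(149+632) = 632/781 = 0.809.

w = 0.809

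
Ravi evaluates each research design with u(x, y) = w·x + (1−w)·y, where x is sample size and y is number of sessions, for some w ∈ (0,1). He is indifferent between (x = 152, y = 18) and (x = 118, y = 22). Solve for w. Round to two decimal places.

w = 0.11

Equating utilities: w·152 + (1−w)·18 = w·118 + (1−w)·22.
Rearranging, 34·w − 4·(1−w) = 0.
The marginal rate of substitution is 4/34, so w = 4/(34+4) = 0.11.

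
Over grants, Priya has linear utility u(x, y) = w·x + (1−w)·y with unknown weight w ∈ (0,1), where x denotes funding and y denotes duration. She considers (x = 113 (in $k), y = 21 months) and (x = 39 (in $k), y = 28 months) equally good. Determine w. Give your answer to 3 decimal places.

u(113,21) = u(39,28) means w·113 + (1−w)·21 = w·39 + (1−w)·28.
Rearranging, 74·w − 7·(1−w) = 0.
The marginal rate of substitution is 7/74, so w = 7/(74+7) = 0.086.

w = 0.086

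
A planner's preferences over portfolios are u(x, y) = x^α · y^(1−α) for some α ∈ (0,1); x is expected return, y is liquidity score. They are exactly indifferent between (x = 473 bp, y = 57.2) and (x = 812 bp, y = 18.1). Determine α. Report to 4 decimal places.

α ≈ 0.6804

The Cobb–Douglas utilities coincide, so 473^α·57.2^(1−α) = 812^α·18.1^(1−α).
(473/812)^α = (18.1/57.2)^(1−α); take logs: α·ln(473/812) = (1−α)·ln(18.1/57.2), i.e. α·-0.5404050 = (1−α)·-1.1506420.
With A = -0.5404050 and B = -1.1506420: α·A = (1−α)·B, so α = B/(A+B) = -1.1506420/-1.6910470 ≈ 0.6804.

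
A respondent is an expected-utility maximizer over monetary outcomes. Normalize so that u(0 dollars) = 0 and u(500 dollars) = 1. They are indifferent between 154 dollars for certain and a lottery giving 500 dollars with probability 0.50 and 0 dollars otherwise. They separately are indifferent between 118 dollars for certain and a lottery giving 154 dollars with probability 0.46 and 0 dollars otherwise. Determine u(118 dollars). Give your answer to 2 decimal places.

First, u(154 dollars) = 0.50·u(500 dollars) + 0.50·u(0 dollars) = 0.50.
The second indifference gives u(118 dollars) = 0.46·u(154 dollars) + 0.54·u(0 dollars) = 0.46·0.50 + 0.54·0.00 = 0.2300.

0.23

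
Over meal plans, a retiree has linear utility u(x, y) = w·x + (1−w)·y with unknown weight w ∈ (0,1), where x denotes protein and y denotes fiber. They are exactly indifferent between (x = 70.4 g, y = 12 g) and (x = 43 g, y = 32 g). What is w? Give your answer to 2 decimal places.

Equating utilities: w·70.4 + (1−w)·12 = w·43 + (1−w)·32.
Rearranging, 27.4·w − 20·(1−w) = 0.
Hence w = 20/(27.4+20) = 20/47.4 = 0.42.

w = 0.42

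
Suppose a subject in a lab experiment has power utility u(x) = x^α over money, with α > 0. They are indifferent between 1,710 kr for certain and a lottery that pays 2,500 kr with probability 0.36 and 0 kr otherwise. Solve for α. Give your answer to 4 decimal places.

Since u(0) = 0, the lottery's EU is 0.36·2500^α.
Equating: 1710^α = 0.36·2500^α, i.e. 0.6840^α = 0.36.
Taking logs: α·ln(1710/2500) = ln(0.36), so α = -1.0216512 / -0.3797974 ≈ 2.6900.

α ≈ 2.6900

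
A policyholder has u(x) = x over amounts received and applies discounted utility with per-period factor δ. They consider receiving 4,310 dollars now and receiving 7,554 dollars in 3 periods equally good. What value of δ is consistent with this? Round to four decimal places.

The payoff in 3 periods is discounted by δ^3, so u(4310) = δ^3·u(7554) and δ^3 = u(4310)/u(7554).
With u(x) = x: δ^3 = 4310/7554 = 0.57056.
Hence δ = (0.57056)^(1/3) = 0.829405.

δ ≈ 0.8294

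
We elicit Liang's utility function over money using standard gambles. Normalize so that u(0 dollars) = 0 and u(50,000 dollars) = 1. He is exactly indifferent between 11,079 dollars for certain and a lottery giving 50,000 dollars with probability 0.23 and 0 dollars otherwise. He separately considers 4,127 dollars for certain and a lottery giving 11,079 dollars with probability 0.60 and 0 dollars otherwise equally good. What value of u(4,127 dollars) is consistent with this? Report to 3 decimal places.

0.138

From the first indifference, u(11,079 dollars) = 0.23·u(50,000 dollars) + 0.77·u(0 dollars) = 0.23·1 + 0.77·0 = 0.23.
Then u(4,127 dollars) = 0.60·u(11,079 dollars) + 0.40·u(0 dollars) = 0.60·0.23 + 0.40·0.00 = 0.1380.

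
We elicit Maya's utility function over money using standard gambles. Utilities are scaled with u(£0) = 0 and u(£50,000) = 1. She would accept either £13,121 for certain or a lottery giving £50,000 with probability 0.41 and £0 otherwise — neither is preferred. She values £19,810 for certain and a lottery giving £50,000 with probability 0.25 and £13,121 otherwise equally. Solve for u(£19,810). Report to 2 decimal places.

First, u(£13,121) = 0.41·u(£50,000) + 0.59·u(£0) = 0.41.
Chaining: u(£19,810) = 0.25·1.00 + 0.75·0.41 = 0.5575.

0.56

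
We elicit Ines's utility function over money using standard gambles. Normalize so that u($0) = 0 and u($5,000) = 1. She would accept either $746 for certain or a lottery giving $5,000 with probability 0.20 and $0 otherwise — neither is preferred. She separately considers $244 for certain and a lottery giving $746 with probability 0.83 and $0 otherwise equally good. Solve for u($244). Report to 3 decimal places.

From the first indifference, u($746) = 0.20·u($5,000) + 0.80·u($0) = 0.20·1 + 0.80·0 = 0.20.
The second indifference gives u($244) = 0.83·u($746) + 0.17·u($0) = 0.83·0.20 + 0.17·0.00 = 0.1660.

0.166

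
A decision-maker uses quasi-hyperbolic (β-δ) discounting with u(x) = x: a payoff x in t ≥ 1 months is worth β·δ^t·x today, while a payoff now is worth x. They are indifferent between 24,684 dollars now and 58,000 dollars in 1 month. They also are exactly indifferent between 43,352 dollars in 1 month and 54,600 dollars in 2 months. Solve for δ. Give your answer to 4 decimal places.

The second indifference involves only future payoffs, so β cancels: β·δ^1·43352 = β·δ^2·54600, giving δ = 43352/54600 = 0.79399.

δ ≈ 0.7940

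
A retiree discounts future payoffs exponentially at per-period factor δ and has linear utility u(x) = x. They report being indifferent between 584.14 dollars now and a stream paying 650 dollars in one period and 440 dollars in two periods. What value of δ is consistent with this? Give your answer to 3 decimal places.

δ ≈ 0.630

The stream is worth 650δ + 440δ² today, so 650δ + 440δ² = 584.14.
That is, 440δ² + 650δ − 584.14 = 0, a quadratic in δ.
By the quadratic formula (taking the positive root), δ = (−650 + √1450586.40) / 880 ≈ 0.630.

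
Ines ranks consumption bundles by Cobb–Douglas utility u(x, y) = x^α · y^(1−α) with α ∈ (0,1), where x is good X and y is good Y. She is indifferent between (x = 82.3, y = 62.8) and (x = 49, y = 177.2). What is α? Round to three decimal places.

α ≈ 0.667

Set the two utilities equal: 82.3^α·62.8^(1−α) = 49^α·177.2^(1−α).
Rearrange to (82.3/49)^α = (177.2/62.8)^(1−α) and take logs: α·0.518551 = (1−α)·1.037324.
Thus α·(1.555875) = 1.037324, so α = 1.037324/1.555875 ≈ 0.667.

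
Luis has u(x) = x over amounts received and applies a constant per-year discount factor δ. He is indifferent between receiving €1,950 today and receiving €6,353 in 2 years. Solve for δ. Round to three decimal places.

δ ≈ 0.554

Equating discounted utilities: u(1950) = δ^2·u(6353) ⇒ δ^2 = u(1950)/u(6353).
With u(x) = x: δ^2 = 1950/6353 = 0.30694.
Hence δ = (0.30694)^(1/2) = 0.55402.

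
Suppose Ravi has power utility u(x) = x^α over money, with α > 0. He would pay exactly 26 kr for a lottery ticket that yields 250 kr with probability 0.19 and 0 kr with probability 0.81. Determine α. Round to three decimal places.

α ≈ 0.734

Since u(0) = 0, the lottery's EU is 0.19·250^α.
Indifference: 26^α = 0.19·250^α, so (26/250)^α = 0.19.
Taking logs: α·ln(26/250) = ln(0.19), so α = -1.660731 / -2.263364 ≈ 0.734.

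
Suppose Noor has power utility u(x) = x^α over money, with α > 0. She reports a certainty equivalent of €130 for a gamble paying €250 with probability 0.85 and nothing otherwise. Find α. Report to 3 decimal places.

Since u(0) = 0, the lottery's EU is 0.85·250^α.
Setting u(130) equal to that: 130^α = 0.85·250^α ⇒ (130/250)^α = 0.85.
Take logs: α = ln 0.85 / ln(130/250) ≈ 0.24853.

α ≈ 0.249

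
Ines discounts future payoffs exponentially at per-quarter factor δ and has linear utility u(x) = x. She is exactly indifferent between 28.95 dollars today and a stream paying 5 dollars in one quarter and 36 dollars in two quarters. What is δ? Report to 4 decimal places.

Present value of the stream is 5·δ + 36·δ². Indifference gives 5δ + 36δ² = 28.95.
So 36δ² + 5δ − 28.95 = 0.
δ = (−5 + √(5² + 4·36·28.95)) / (2·36) = (−5 + √4193.80) / 72 ≈ 0.8300.

δ ≈ 0.8300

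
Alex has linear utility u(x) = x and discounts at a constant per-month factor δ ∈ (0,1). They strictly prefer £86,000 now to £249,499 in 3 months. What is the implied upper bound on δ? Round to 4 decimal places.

δ < 0.7011

Under u(x) = x this choice says 86000 > δ^3·249499.
So δ^3 < 86000/249499 = 0.34469; taking the cube root of both positive sides preserves the inequality.
δ < (86000/249499)^(1/3) ≈ 0.7011.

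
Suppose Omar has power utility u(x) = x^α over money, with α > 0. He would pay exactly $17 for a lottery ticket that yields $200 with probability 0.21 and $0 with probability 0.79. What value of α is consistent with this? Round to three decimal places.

EU(lottery) = 0.21·200^α + 0.79·0 = 0.21·200^α.
Equating: 17^α = 0.21·200^α, i.e. 0.0850^α = 0.21.
Taking logs: α·ln(17/200) = ln(0.21), so α = -1.560648 / -2.465104 ≈ 0.633.

α ≈ 0.633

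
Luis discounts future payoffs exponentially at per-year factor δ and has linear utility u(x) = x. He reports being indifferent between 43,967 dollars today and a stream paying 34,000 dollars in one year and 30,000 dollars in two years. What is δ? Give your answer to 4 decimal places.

δ ≈ 0.7700

Equating present values: 43967 = 34000δ + 30000δ².
That is, 30000δ² + 34000δ − 43967 = 0, a quadratic in δ.
The positive root is δ = [−34000 + √(34000² + 4·30000·43967)] / (2·30000) = (−34000 + 80200.000)/60000 ≈ 0.7700.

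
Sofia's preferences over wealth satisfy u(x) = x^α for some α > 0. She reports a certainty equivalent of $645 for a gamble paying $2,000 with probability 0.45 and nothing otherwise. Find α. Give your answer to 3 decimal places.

α ≈ 0.706

Since u(0) = 0, the lottery's EU is 0.45·2000^α.
Setting u(645) equal to that: 645^α = 0.45·2000^α ⇒ (645/2000)^α = 0.45.
Taking logs: α·ln(645/2000) = ln(0.45), so α = -0.798508 / -1.131652 ≈ 0.706.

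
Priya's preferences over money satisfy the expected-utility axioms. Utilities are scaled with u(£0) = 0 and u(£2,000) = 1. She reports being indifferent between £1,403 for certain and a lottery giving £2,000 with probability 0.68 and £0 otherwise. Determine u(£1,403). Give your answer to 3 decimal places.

0.680

u(£1,403) equals the lottery's expected utility: 0.68·1 + 0.32·0 = 0.68.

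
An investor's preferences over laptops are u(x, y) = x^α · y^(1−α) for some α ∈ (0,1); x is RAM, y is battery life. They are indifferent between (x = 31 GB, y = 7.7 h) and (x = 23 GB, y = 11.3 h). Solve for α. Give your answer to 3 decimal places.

α ≈ 0.562

Indifference: 31^α · 7.7^(1−α) = 23^α · 11.3^(1−α).
Taking logs: α·ln 31 + (1−α)·ln 7.7 = α·ln 23 + (1−α)·ln 11.3, i.e. α·0.298493 = (1−α)·0.383582.
Thus α·(0.682075) = 0.383582, so α = 0.383582/0.682075 ≈ 0.562.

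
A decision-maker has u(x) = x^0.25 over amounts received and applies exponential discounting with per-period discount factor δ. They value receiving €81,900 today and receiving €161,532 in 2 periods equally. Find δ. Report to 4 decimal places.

δ ≈ 0.9186

Indifference means u(81900) = δ^2 · u(161532), so δ^2 = u(81900)/u(161532).
With u(x) = x^0.25: δ^2 = 81900^0.25/161532^0.25 = (81900/161532)^0.25 = 0.84383.
Taking the square root: δ = 0.84383^(1/2) ≈ 0.9186.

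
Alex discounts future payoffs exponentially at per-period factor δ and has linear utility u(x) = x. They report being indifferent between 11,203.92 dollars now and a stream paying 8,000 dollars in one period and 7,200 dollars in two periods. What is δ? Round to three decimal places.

δ ≈ 0.810

The stream is worth 8000δ + 7200δ² today, so 8000δ + 7200δ² = 11203.92.
So 7200δ² + 8000δ − 11203.92 = 0.
By the quadratic formula (taking the positive root), δ = (−8000 + √386672896.00) / 14400 ≈ 0.810.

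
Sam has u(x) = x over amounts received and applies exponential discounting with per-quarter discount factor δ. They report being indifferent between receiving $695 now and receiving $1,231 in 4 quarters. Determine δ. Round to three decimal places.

δ ≈ 0.867

Equating discounted utilities: u(695) = δ^4·u(1231) ⇒ δ^4 = u(695)/u(1231).
With u(x) = x: δ^4 = 695/1231 = 0.56458.
So δ = 0.56458^(1/4) ≈ 0.867.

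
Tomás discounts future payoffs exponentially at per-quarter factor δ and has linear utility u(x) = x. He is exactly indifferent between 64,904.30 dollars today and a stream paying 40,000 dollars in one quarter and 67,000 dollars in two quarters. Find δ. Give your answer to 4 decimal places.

δ ≈ 0.7300

Equating present values: 64904.30 = 40000δ + 67000δ².
Rearranged: 67000δ² + 40000δ − 64904.30 = 0.
The positive root is δ = [−40000 + √(40000² + 4·67000·64904.30)] / (2·67000) = (−40000 + 137820.000)/134000 ≈ 0.7300.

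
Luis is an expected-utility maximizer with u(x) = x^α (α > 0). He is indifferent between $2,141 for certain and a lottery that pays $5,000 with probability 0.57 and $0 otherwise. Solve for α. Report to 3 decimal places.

α ≈ 0.663

EU(lottery) = 0.57·5000^α + 0.43·0 = 0.57·5000^α.
Equating: 2141^α = 0.57·5000^α, i.e. 0.4282^α = 0.57.
Take logs: α = ln 0.57 / ln(2141/5000) ≈ 0.66275.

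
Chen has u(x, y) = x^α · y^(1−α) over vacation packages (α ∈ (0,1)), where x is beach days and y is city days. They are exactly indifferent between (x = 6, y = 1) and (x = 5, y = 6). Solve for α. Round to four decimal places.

α ≈ 0.9076

Set the two utilities equal: 6^α·1^(1−α) = 5^α·6^(1−α).
Taking logs: α·ln 6 + (1−α)·ln 1 = α·ln 5 + (1−α)·ln 6, i.e. α·0.1823216 = (1−α)·1.7917595.
With A = 0.1823216 and B = 1.7917595: α·A = (1−α)·B, so α = B/(A+B) = 1.7917595/1.9740811 ≈ 0.9076.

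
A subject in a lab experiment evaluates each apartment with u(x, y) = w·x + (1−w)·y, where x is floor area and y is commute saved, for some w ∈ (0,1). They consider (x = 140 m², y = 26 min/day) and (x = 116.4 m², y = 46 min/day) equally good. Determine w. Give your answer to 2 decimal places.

w = 0.46

Equating utilities: w·140 + (1−w)·26 = w·116.4 + (1−w)·46.
Rearranging, 23.6·w − 20·(1−w) = 0.
So w/(1−w) = 20/23.6 = 0.8475, giving w = 20/(23.6+20) = 0.46.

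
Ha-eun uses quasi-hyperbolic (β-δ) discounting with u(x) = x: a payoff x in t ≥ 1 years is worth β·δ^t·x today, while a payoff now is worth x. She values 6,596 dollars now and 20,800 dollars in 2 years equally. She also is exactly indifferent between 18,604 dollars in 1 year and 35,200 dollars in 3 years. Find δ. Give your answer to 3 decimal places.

From the later pair, β·δ^1·18604 = β·δ^3·35200; dividing through, δ^2 = 18604/35200 = 0.52852, so δ = 0.72700.

δ ≈ 0.727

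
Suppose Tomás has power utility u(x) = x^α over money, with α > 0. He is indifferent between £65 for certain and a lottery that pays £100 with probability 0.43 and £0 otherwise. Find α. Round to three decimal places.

EU(lottery) = 0.43·100^α + 0.57·0 = 0.43·100^α.
Indifference: 65^α = 0.43·100^α, so (65/100)^α = 0.43.
α = ln(0.43) / ln(65/100) = -0.843970/-0.430783 ≈ 1.959.

α ≈ 1.959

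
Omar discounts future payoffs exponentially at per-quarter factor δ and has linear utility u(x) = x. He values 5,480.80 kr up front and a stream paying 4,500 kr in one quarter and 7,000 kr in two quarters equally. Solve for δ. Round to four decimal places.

Present value of the stream is 4500·δ + 7000·δ². Indifference gives 4500δ + 7000δ² = 5480.80.
So 7000δ² + 4500δ − 5480.80 = 0.
By the quadratic formula (taking the positive root), δ = (−4500 + √173712400.00) / 14000 ≈ 0.6200.

δ ≈ 0.6200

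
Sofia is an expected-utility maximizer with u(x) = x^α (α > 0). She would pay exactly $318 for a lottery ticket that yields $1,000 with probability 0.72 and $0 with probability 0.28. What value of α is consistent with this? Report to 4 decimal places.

α ≈ 0.2867

EU(lottery) = 0.72·1000^α + 0.28·0 = 0.72·1000^α.
Setting u(318) equal to that: 318^α = 0.72·1000^α ⇒ (318/1000)^α = 0.72.
Take logs: α = ln 0.72 / ln(318/1000) ≈ 0.286727.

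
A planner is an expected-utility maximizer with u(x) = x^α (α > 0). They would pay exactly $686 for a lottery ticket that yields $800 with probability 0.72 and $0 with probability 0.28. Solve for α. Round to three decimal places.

EU(lottery) = 0.72·800^α + 0.28·0 = 0.72·800^α.
Indifference: 686^α = 0.72·800^α, so (686/800)^α = 0.72.
α = ln(0.72) / ln(686/800) = -0.328504/-0.153734 ≈ 2.137.

α ≈ 2.137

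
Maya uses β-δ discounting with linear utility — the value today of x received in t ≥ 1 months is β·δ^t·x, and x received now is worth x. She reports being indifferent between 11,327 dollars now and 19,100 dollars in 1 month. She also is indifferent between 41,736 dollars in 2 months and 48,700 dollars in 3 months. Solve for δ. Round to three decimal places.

The second indifference involves only future payoffs, so β cancels: β·δ^2·41736 = β·δ^3·48700, giving δ = 41736/48700 = 0.85700.

δ ≈ 0.857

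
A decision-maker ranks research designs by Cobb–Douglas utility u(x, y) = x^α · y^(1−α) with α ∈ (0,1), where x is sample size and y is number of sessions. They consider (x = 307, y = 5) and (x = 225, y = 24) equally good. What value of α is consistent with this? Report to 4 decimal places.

α ≈ 0.8347

Indifference: 307^α · 5^(1−α) = 225^α · 24^(1−α).
Rearrange to (307/225)^α = (24/5)^(1−α) and take logs: α·0.3107473 = (1−α)·1.5686159.
With A = 0.3107473 and B = 1.5686159: α·A = (1−α)·B, so α = B/(A+B) = 1.5686159/1.8793632 ≈ 0.8347.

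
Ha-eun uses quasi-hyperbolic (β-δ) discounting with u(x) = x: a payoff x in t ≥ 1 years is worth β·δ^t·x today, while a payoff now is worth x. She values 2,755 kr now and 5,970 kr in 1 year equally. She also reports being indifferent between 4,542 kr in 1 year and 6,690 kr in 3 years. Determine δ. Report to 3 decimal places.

δ ≈ 0.824

Both payoffs in the second observation are in the future, so β drops out: δ^1·4542 = δ^3·6690 ⇒ δ^2 = 4542/6690 = 0.67892, so δ = 0.82397.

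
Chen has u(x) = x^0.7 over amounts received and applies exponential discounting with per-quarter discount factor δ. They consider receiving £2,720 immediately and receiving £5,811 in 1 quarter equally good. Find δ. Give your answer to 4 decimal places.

δ ≈ 0.5878

Indifference means u(2720) = δ · u(5811), so δ = u(2720)/u(5811).
Since u(x) = x^0.7, δ = (2720/5811)^0.7 = 0.46808^0.7 = 0.58779.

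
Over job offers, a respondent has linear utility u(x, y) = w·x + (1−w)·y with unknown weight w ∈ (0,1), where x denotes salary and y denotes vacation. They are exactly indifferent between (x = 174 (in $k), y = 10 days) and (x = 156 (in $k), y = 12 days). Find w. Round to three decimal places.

Equating utilities: w·174 + (1−w)·10 = w·156 + (1−w)·12.
w·(174−156) = (1−w)·(12−10), i.e. w·18 = (1−w)·2.
The marginal rate of substitution is 2/18, so w = 2/(18+2) = 0.100.

w = 0.100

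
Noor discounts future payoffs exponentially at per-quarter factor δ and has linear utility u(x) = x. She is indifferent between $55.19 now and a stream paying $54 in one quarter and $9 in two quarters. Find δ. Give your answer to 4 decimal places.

The stream is worth 54δ + 9δ² today, so 54δ + 9δ² = 55.19.
That is, 9δ² + 54δ − 55.19 = 0, a quadratic in δ.
δ = (−54 + √(54² + 4·9·55.19)) / (2·9) = (−54 + √4902.84) / 18 ≈ 0.8900.

δ ≈ 0.8900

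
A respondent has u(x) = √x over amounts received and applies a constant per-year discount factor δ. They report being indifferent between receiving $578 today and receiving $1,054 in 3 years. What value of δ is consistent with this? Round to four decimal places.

Equating discounted utilities: u(578) = δ^3·u(1054) ⇒ δ^3 = u(578)/u(1054).
Since u(x) = √x, δ^3 = √(578/1054) = 0.74053.
Hence δ = (0.74053)^(1/3) = 0.904721.

δ ≈ 0.9047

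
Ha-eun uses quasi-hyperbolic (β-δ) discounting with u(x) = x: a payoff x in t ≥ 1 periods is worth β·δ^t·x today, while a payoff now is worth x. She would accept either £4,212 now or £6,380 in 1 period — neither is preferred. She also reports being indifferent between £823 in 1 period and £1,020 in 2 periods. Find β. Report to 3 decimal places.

β ≈ 0.818

Both payoffs in the second observation are in the future, so β drops out: δ^1·823 = δ^2·1020 ⇒ δ = 823/1020 = 0.80686.
Substituting δ into 4212 = β·δ·6380: β = 4212/(5147.784) ≈ 0.818.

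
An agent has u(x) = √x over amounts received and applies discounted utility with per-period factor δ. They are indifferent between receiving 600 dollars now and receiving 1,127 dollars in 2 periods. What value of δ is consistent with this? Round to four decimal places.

Equating discounted utilities: u(600) = δ^2·u(1127) ⇒ δ^2 = u(600)/u(1127).
Since u(x) = √x, δ^2 = √(600/1127) = 0.72965.
Hence δ = (0.72965)^(1/2) = 0.854195.

δ ≈ 0.8542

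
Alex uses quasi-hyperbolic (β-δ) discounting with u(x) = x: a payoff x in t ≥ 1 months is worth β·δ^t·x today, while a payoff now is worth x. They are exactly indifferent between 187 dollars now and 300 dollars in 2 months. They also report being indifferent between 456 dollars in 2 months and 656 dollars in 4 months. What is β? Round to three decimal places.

β ≈ 0.897

From the later pair, β·δ^2·456 = β·δ^4·656; dividing through, δ^2 = 456/656 = 0.69512, so δ = 0.83374.
Now use the now-vs-future pair: 187 = β·δ^2·300 gives β = 187/(0.69512·300) ≈ 0.897.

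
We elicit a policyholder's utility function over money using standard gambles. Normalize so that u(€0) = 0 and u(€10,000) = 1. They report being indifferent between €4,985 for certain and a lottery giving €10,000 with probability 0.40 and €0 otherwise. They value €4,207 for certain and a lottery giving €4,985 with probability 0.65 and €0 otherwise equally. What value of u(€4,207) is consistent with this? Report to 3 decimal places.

First, u(€4,985) = 0.40·u(€10,000) + 0.60·u(€0) = 0.40.
The second indifference gives u(€4,207) = 0.65·u(€4,985) + 0.35·u(€0) = 0.65·0.40 + 0.35·0.00 = 0.2600.

0.260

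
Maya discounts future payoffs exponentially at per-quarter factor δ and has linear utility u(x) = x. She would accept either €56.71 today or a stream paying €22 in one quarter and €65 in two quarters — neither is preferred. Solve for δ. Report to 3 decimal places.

Equating present values: 56.71 = 22δ + 65δ².
Rearranged: 65δ² + 22δ − 56.71 = 0.
By the quadratic formula (taking the positive root), δ = (−22 + √15228.60) / 130 ≈ 0.780.

δ ≈ 0.780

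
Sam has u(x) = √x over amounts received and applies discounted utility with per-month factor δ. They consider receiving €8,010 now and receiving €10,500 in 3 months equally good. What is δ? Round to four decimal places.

Equating discounted utilities: u(8010) = δ^3·u(10500) ⇒ δ^3 = u(8010)/u(10500).
With u(x) = √x: δ^3 = √8010/√10500 = √(8010/10500) = 0.87342.
Taking the cube root: δ = 0.87342^(1/3) ≈ 0.9559.

δ ≈ 0.9559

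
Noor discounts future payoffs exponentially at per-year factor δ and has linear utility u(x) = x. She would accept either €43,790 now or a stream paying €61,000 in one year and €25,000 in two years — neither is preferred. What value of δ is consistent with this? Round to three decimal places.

Present value of the stream is 61000·δ + 25000·δ². Indifference gives 61000δ + 25000δ² = 43790.
That is, 25000δ² + 61000δ − 43790 = 0, a quadratic in δ.
The positive root is δ = [−61000 + √(61000² + 4·25000·43790)] / (2·25000) = (−61000 + 90000.000)/50000 ≈ 0.580.

δ ≈ 0.580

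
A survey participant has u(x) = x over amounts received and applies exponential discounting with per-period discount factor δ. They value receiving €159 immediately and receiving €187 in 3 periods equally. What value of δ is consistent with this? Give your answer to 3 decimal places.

The payoff in 3 periods is discounted by δ^3, so u(159) = δ^3·u(187) and δ^3 = u(159)/u(187).
With u(x) = x: δ^3 = 159/187 = 0.85027.
Hence δ = (0.85027)^(1/3) = 0.94737.

δ ≈ 0.947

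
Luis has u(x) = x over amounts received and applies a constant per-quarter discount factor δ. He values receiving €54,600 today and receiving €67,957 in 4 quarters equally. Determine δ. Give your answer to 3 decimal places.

Indifference means u(54600) = δ^4 · u(67957), so δ^4 = u(54600)/u(67957).
With u(x) = x: δ^4 = 54600/67957 = 0.80345.
Taking the 4th root: δ = 0.80345^(1/4) ≈ 0.947.

δ ≈ 0.947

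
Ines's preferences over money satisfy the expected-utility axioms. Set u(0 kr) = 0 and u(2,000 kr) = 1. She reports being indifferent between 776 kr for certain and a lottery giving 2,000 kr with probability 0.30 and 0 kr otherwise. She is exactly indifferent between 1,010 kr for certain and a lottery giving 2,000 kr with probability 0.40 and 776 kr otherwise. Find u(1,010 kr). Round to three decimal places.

First, u(776 kr) = 0.30·u(2,000 kr) + 0.70·u(0 kr) = 0.30.
Then u(1,010 kr) = 0.40·u(2,000 kr) + 0.60·u(776 kr) = 0.40·1.00 + 0.60·0.30 = 0.5800.

0.580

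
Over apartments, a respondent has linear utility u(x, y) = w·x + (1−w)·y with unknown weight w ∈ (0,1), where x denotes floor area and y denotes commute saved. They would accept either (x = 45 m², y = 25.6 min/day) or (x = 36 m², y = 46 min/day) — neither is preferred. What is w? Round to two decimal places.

w = 0.69

u(45,25.6) = u(36,46) means w·45 + (1−w)·25.6 = w·36 + (1−w)·46.
w·(45−36) = (1−w)·(46−25.6), i.e. w·9 = (1−w)·20.4.
So w/(1−w) = 20.4/9 = 2.2667, giving w = 20.4/(9+20.4) = 0.69.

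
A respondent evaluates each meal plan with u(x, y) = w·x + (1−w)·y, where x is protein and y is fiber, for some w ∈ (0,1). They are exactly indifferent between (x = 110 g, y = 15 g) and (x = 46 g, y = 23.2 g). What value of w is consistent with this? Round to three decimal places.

Indifference: w·110 + (1−w)·15 = w·46 + (1−w)·23.2.
w·(110−46) = (1−w)·(23.2−15), i.e. w·64 = (1−w)·8.2.
The marginal rate of substitution is 8.2/64, so w = 8.2/(64+8.2) = 0.114.

w = 0.114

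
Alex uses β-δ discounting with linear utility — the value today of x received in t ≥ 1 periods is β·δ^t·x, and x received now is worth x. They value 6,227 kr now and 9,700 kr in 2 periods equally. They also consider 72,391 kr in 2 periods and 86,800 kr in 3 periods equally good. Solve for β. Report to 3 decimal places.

From the later pair, β·δ^2·72391 = β·δ^3·86800; dividing through, δ = 72391/86800 = 0.83400.
Now use the now-vs-future pair: 6227 = β·δ^2·9700 gives β = 6227/(0.69555·9700) ≈ 0.923.

β ≈ 0.923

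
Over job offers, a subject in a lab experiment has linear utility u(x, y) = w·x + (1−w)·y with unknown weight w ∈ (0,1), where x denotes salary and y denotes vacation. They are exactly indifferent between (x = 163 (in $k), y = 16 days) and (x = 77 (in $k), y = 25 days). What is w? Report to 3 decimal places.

w = 0.095

u(163,16) = u(77,25) means w·163 + (1−w)·16 = w·77 + (1−w)·25.
Collecting terms: w·86 = (1−w)·9.
So w/(1−w) = 9/86 = 0.1047, giving w = 9/(86+9) = 0.095.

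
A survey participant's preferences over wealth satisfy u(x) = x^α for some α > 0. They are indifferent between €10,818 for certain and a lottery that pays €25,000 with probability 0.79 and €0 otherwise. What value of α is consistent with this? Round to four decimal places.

The lottery's expected utility is 0.79·u(25000) + 0.21·u(0) = 0.79·25000^α (since u(0) = 0 for α > 0).
Setting u(10818) equal to that: 10818^α = 0.79·25000^α ⇒ (10818/25000)^α = 0.79.
α = ln(0.79) / ln(10818/25000) = -0.2357223/-0.8376644 ≈ 0.2814.

α ≈ 0.2814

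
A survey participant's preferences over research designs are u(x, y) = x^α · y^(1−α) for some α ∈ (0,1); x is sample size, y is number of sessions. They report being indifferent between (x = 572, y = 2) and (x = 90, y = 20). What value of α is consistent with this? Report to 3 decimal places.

α ≈ 0.555

Indifference: 572^α · 2^(1−α) = 90^α · 20^(1−α).
Taking logs: α·ln 572 + (1−α)·ln 2 = α·ln 90 + (1−α)·ln 20, i.e. α·1.849329 = (1−α)·2.302585.
Thus α·(4.151914) = 2.302585, so α = 2.302585/4.151914 ≈ 0.555.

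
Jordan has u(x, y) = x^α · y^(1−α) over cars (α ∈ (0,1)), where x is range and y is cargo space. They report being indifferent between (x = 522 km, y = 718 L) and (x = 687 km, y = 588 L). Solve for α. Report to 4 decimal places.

The Cobb–Douglas utilities coincide, so 522^α·718^(1−α) = 687^α·588^(1−α).
(522/687)^α = (588/718)^(1−α); take logs: α·ln(522/687) = (1−α)·ln(588/718), i.e. α·-0.2746667 = (1−α)·-0.1997426.
Thus α·(-0.4744093) = -0.1997426, so α = -0.1997426/-0.4744093 ≈ 0.4210.

α ≈ 0.4210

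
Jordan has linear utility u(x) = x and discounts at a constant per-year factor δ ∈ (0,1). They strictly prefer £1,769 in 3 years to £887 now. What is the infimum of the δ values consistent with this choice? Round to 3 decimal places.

Under u(x) = x this choice says 887 < δ^3·1769.
Hence δ^3 > 887/1769 = 0.50141, and x ↦ x^(1/3) is increasing on (0,∞).
δ > 0.50141^(1/3) = 0.794.

δ > 0.794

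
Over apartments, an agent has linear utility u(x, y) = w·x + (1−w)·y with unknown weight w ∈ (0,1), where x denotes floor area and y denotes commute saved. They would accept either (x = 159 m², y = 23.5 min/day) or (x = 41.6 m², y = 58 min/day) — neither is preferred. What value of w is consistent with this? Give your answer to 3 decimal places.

Indifference: w·159 + (1−w)·23.5 = w·41.6 + (1−w)·58.
w·(159−41.6) = (1−w)·(58−23.5), i.e. w·117.4 = (1−w)·34.5.
The marginal rate of substitution is 34.5/117.4, so w = 34.5/(117.4+34.5) = 0.227.

w = 0.227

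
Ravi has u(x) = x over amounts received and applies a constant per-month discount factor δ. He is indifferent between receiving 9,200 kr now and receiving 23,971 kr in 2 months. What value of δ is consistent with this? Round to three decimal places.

δ ≈ 0.620

Indifference means u(9200) = δ^2 · u(23971), so δ^2 = u(9200)/u(23971).
With u(x) = x: δ^2 = 9200/23971 = 0.38380.
Taking the square root: δ = 0.38380^(1/2) ≈ 0.620.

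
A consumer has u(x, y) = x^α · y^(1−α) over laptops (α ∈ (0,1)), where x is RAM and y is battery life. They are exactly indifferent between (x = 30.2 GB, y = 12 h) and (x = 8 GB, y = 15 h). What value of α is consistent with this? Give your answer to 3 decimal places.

The Cobb–Douglas utilities coincide, so 30.2^α·12^(1−α) = 8^α·15^(1−α).
Rearrange to (30.2/8)^α = (15/12)^(1−α) and take logs: α·1.328400 = (1−α)·0.223144.
So α/(1−α) = (0.223144)/(1.328400) = 0.167980, and α = 0.167980/1.167980 ≈ 0.144.

α ≈ 0.144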